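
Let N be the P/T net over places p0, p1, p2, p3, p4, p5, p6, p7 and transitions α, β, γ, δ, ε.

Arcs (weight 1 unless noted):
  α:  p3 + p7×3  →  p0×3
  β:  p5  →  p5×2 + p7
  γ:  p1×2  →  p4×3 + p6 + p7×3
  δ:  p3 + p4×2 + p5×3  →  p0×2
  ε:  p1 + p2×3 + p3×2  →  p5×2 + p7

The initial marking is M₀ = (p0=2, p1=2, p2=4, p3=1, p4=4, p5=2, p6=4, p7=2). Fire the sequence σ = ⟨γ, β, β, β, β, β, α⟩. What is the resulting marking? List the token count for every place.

(p0=5, p1=0, p2=4, p3=0, p4=7, p5=7, p6=5, p7=7)

step 1: fire γ:  (p0=2, p1=2, p2=4, p3=1, p4=4, p5=2, p6=4, p7=2) → (p0=2, p1=0, p2=4, p3=1, p4=7, p5=2, p6=5, p7=5)
step 2: fire β:  (p0=2, p1=0, p2=4, p3=1, p4=7, p5=2, p6=5, p7=5) → (p0=2, p1=0, p2=4, p3=1, p4=7, p5=3, p6=5, p7=6)
step 3: fire β:  (p0=2, p1=0, p2=4, p3=1, p4=7, p5=3, p6=5, p7=6) → (p0=2, p1=0, p2=4, p3=1, p4=7, p5=4, p6=5, p7=7)
step 4: fire β:  (p0=2, p1=0, p2=4, p3=1, p4=7, p5=4, p6=5, p7=7) → (p0=2, p1=0, p2=4, p3=1, p4=7, p5=5, p6=5, p7=8)
step 5: fire β:  (p0=2, p1=0, p2=4, p3=1, p4=7, p5=5, p6=5, p7=8) → (p0=2, p1=0, p2=4, p3=1, p4=7, p5=6, p6=5, p7=9)
step 6: fire β:  (p0=2, p1=0, p2=4, p3=1, p4=7, p5=6, p6=5, p7=9) → (p0=2, p1=0, p2=4, p3=1, p4=7, p5=7, p6=5, p7=10)
step 7: fire α:  (p0=2, p1=0, p2=4, p3=1, p4=7, p5=7, p6=5, p7=10) → (p0=5, p1=0, p2=4, p3=0, p4=7, p5=7, p6=5, p7=7)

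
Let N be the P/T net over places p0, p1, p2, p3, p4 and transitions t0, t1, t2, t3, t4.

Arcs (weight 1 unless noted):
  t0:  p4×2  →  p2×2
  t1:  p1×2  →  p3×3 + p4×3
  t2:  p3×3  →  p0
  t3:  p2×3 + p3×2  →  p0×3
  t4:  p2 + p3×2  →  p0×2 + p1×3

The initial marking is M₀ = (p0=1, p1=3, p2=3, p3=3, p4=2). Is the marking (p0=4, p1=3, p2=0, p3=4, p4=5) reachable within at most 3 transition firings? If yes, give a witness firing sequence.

NO — not reachable within 3 firings

depth 0: 1 marking
depth 1: 6 markings reached so far
depth 2: 13 markings reached so far
depth 3: 22 markings reached so far
target is not among the 22 markings reachable within 3 steps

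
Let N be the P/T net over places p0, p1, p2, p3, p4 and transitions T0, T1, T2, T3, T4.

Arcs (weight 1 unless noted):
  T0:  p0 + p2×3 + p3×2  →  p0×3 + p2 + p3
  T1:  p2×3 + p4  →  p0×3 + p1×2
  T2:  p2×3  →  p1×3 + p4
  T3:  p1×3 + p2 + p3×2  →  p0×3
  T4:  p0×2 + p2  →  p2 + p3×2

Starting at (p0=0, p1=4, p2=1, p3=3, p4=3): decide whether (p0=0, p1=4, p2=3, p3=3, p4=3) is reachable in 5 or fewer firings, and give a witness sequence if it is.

depth 0: 1 marking
depth 1: 2 markings reached so far
depth 2: 2 markings reached so far
(frontier empty at depth 2; search complete)
target is not among the 2 markings reachable within 5 steps

NO — not reachable within 5 firings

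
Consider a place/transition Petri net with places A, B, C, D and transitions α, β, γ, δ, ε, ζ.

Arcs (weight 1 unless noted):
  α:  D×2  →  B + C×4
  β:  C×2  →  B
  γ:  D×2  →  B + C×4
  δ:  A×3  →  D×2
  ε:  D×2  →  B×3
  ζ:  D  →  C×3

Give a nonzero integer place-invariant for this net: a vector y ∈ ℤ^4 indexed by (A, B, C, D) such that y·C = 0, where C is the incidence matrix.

y = (A:2, B:2, C:1, D:3)

Incidence matrix C (rows=places, cols=transitions):
        α    β    γ    δ    ε    ζ
    A   0    0    0   -3    0    0
    B   1    1    1    0    3    0
    C   4   -2    4    0    0    3
    D  -2    0   -2    2   -2   -1

Candidate y = [2, 2, 1, 3]; check y·C column-wise:
  col α: 2·0 + 2·1 + 1·4 + 3·-2 = 0
  col β: 2·0 + 2·1 + 1·-2 + 3·0 = 0
  col γ: 2·0 + 2·1 + 1·4 + 3·-2 = 0
  col δ: 2·-3 + 2·0 + 1·0 + 3·2 = 0
  col ε: 2·0 + 2·3 + 1·0 + 3·-2 = 0
  col ζ: 2·0 + 2·0 + 1·3 + 3·-1 = 0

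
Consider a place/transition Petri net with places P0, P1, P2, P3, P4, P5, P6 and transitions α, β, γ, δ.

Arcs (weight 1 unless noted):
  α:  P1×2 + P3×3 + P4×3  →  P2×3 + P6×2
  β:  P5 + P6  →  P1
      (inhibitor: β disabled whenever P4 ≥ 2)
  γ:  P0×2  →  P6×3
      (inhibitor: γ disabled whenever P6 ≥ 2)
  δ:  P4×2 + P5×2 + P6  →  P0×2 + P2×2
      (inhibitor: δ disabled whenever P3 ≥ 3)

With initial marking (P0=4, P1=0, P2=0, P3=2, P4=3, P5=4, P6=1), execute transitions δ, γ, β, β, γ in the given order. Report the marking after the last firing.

(P0=2, P1=2, P2=2, P3=2, P4=1, P5=0, P6=4)

step 1: fire δ:  (P0=4, P1=0, P2=0, P3=2, P4=3, P5=4, P6=1) → (P0=6, P1=0, P2=2, P3=2, P4=1, P5=2, P6=0)
step 2: fire γ:  (P0=6, P1=0, P2=2, P3=2, P4=1, P5=2, P6=0) → (P0=4, P1=0, P2=2, P3=2, P4=1, P5=2, P6=3)
step 3: fire β:  (P0=4, P1=0, P2=2, P3=2, P4=1, P5=2, P6=3) → (P0=4, P1=1, P2=2, P3=2, P4=1, P5=1, P6=2)
step 4: fire β:  (P0=4, P1=1, P2=2, P3=2, P4=1, P5=1, P6=2) → (P0=4, P1=2, P2=2, P3=2, P4=1, P5=0, P6=1)
step 5: fire γ:  (P0=4, P1=2, P2=2, P3=2, P4=1, P5=0, P6=1) → (P0=2, P1=2, P2=2, P3=2, P4=1, P5=0, P6=4)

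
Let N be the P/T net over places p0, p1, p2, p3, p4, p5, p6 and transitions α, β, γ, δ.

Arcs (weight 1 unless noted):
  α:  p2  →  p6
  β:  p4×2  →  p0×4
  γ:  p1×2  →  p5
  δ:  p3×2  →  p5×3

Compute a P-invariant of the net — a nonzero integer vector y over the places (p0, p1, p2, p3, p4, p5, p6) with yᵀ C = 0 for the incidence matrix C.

y = (p0:1, p1:0, p2:0, p3:0, p4:2, p5:0, p6:0)

Incidence matrix C (rows=places, cols=transitions):
        α    β    γ    δ
   p0   0    4    0    0
   p1   0    0   -2    0
   p2  -1    0    0    0
   p3   0    0    0   -2
   p4   0   -2    0    0
   p5   0    0    1    3
   p6   1    0    0    0

Candidate y = [1, 0, 0, 0, 2, 0, 0]; check y·C column-wise:
  col α: 1·0 + 0·-1 + 2·0 + 0·1 = 0
  col β: 1·4 + 2·-2 = 0
  col γ: 1·0 + 0·-2 + 2·0 + 0·1 = 0
  col δ: 1·0 + 0·-2 + 2·0 + 0·3 = 0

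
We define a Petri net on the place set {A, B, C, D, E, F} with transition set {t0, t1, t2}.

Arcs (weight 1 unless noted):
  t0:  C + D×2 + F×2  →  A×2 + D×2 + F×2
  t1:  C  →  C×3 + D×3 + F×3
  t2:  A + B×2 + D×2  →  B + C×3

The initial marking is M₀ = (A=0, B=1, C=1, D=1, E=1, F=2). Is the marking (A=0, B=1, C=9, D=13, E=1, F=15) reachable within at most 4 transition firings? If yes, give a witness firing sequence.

NO — not reachable within 4 firings

depth 0: 1 marking
depth 1: 2 markings reached so far
depth 2: 4 markings reached so far
depth 3: 7 markings reached so far
depth 4: 11 markings reached so far
target is not among the 11 markings reachable within 4 steps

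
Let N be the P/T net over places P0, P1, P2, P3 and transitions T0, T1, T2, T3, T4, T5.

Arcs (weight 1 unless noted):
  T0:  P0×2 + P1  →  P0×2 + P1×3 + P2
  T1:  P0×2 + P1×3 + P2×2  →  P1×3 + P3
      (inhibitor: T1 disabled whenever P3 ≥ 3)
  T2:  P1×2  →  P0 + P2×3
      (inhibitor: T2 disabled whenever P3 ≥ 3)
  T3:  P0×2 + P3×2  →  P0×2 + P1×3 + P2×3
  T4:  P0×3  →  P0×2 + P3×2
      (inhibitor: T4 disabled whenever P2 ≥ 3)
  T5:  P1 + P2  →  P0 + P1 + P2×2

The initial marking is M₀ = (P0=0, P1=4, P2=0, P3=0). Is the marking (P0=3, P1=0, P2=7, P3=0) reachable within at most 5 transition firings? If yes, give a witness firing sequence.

YES — reachable via ⟨T2, T5, T2⟩ (3 firings)

step 1: fire T2:  (P0=0, P1=4, P2=0, P3=0) → (P0=1, P1=2, P2=3, P3=0)
step 2: fire T5:  (P0=1, P1=2, P2=3, P3=0) → (P0=2, P1=2, P2=4, P3=0)
step 3: fire T2:  (P0=2, P1=2, P2=4, P3=0) → (P0=3, P1=0, P2=7, P3=0)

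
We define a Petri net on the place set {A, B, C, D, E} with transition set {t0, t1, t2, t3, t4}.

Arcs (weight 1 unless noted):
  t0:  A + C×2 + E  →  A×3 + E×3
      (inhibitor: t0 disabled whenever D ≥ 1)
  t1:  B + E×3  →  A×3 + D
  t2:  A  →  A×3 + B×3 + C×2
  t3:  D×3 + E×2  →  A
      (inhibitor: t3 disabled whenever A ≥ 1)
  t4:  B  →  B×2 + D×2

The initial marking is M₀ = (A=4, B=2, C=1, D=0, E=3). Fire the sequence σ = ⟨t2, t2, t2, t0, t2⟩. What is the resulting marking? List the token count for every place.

(A=14, B=14, C=7, D=0, E=5)

step 1: fire t2:  (A=4, B=2, C=1, D=0, E=3) → (A=6, B=5, C=3, D=0, E=3)
step 2: fire t2:  (A=6, B=5, C=3, D=0, E=3) → (A=8, B=8, C=5, D=0, E=3)
step 3: fire t2:  (A=8, B=8, C=5, D=0, E=3) → (A=10, B=11, C=7, D=0, E=3)
step 4: fire t0:  (A=10, B=11, C=7, D=0, E=3) → (A=12, B=11, C=5, D=0, E=5)
step 5: fire t2:  (A=12, B=11, C=5, D=0, E=5) → (A=14, B=14, C=7, D=0, E=5)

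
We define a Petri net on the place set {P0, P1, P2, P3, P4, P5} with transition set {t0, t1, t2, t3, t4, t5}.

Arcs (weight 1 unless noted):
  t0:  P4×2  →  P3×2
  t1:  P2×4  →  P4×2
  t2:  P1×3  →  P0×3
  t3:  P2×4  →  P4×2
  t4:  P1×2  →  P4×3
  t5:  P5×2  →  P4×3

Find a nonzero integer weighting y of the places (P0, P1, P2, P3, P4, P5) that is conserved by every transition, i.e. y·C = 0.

y = (P0:3, P1:3, P2:1, P3:2, P4:2, P5:3)

Incidence matrix C (rows=places, cols=transitions):
       t0   t1   t2   t3   t4   t5
   P0   0    0    3    0    0    0
   P1   0    0   -3    0   -2    0
   P2   0   -4    0   -4    0    0
   P3   2    0    0    0    0    0
   P4  -2    2    0    2    3    3
   P5   0    0    0    0    0   -2

Candidate y = [3, 3, 1, 2, 2, 3]; check y·C column-wise:
  col t0: 3·0 + 3·0 + 1·0 + 2·2 + 2·-2 + 3·0 = 0
  col t1: 3·0 + 3·0 + 1·-4 + 2·0 + 2·2 + 3·0 = 0
  col t2: 3·3 + 3·-3 + 1·0 + 2·0 + 2·0 + 3·0 = 0
  col t3: 3·0 + 3·0 + 1·-4 + 2·0 + 2·2 + 3·0 = 0
  col t4: 3·0 + 3·-2 + 1·0 + 2·0 + 2·3 + 3·0 = 0
  col t5: 3·0 + 3·0 + 1·0 + 2·0 + 2·3 + 3·-2 = 0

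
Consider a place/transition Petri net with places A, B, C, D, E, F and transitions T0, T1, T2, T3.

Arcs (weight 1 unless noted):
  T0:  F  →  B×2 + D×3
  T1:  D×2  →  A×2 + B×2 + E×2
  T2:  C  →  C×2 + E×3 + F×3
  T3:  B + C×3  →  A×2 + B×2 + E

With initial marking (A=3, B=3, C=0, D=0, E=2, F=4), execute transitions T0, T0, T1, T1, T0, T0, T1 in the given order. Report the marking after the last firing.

step 1: fire T0:  (A=3, B=3, C=0, D=0, E=2, F=4) → (A=3, B=5, C=0, D=3, E=2, F=3)
step 2: fire T0:  (A=3, B=5, C=0, D=3, E=2, F=3) → (A=3, B=7, C=0, D=6, E=2, F=2)
step 3: fire T1:  (A=3, B=7, C=0, D=6, E=2, F=2) → (A=5, B=9, C=0, D=4, E=4, F=2)
step 4: fire T1:  (A=5, B=9, C=0, D=4, E=4, F=2) → (A=7, B=11, C=0, D=2, E=6, F=2)
step 5: fire T0:  (A=7, B=11, C=0, D=2, E=6, F=2) → (A=7, B=13, C=0, D=5, E=6, F=1)
step 6: fire T0:  (A=7, B=13, C=0, D=5, E=6, F=1) → (A=7, B=15, C=0, D=8, E=6, F=0)
step 7: fire T1:  (A=7, B=15, C=0, D=8, E=6, F=0) → (A=9, B=17, C=0, D=6, E=8, F=0)

(A=9, B=17, C=0, D=6, E=8, F=0)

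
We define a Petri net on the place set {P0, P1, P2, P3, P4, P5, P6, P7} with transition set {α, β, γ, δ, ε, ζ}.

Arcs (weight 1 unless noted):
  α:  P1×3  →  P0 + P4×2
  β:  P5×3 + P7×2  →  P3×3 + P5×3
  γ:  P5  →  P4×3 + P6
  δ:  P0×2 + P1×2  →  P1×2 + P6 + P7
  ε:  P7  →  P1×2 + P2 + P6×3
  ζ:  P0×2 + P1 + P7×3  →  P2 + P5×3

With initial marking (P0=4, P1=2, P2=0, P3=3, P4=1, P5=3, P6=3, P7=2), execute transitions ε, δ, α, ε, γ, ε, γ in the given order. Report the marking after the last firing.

step 1: fire ε:  (P0=4, P1=2, P2=0, P3=3, P4=1, P5=3, P6=3, P7=2) → (P0=4, P1=4, P2=1, P3=3, P4=1, P5=3, P6=6, P7=1)
step 2: fire δ:  (P0=4, P1=4, P2=1, P3=3, P4=1, P5=3, P6=6, P7=1) → (P0=2, P1=4, P2=1, P3=3, P4=1, P5=3, P6=7, P7=2)
step 3: fire α:  (P0=2, P1=4, P2=1, P3=3, P4=1, P5=3, P6=7, P7=2) → (P0=3, P1=1, P2=1, P3=3, P4=3, P5=3, P6=7, P7=2)
step 4: fire ε:  (P0=3, P1=1, P2=1, P3=3, P4=3, P5=3, P6=7, P7=2) → (P0=3, P1=3, P2=2, P3=3, P4=3, P5=3, P6=10, P7=1)
step 5: fire γ:  (P0=3, P1=3, P2=2, P3=3, P4=3, P5=3, P6=10, P7=1) → (P0=3, P1=3, P2=2, P3=3, P4=6, P5=2, P6=11, P7=1)
step 6: fire ε:  (P0=3, P1=3, P2=2, P3=3, P4=6, P5=2, P6=11, P7=1) → (P0=3, P1=5, P2=3, P3=3, P4=6, P5=2, P6=14, P7=0)
step 7: fire γ:  (P0=3, P1=5, P2=3, P3=3, P4=6, P5=2, P6=14, P7=0) → (P0=3, P1=5, P2=3, P3=3, P4=9, P5=1, P6=15, P7=0)

(P0=3, P1=5, P2=3, P3=3, P4=9, P5=1, P6=15, P7=0)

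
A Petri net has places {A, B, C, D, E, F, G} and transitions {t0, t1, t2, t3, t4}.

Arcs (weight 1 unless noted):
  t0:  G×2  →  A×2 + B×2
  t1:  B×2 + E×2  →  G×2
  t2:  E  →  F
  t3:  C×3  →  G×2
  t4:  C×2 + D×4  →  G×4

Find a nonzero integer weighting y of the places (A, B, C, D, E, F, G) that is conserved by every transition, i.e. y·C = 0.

Incidence matrix C (rows=places, cols=transitions):
       t0   t1   t2   t3   t4
    A   2    0    0    0    0
    B   2   -2    0    0    0
    C   0    0    0   -3   -2
    D   0    0    0    0   -4
    E   0   -2   -1    0    0
    F   0    0    1    0    0
    G  -2    2    0    2    4

Candidate y = [1, -1, 0, 0, 1, 1, 0]; check y·C column-wise:
  col t0: 1·2 + -1·2 + 1·0 + 1·0 + 0·-2 = 0
  col t1: 1·0 + -1·-2 + 1·-2 + 1·0 + 0·2 = 0
  col t2: 1·0 + -1·0 + 1·-1 + 1·1 = 0
  col t3: 1·0 + -1·0 + 0·-3 + 1·0 + 1·0 + 0·2 = 0
  col t4: 1·0 + -1·0 + 0·-2 + 0·-4 + 1·0 + 1·0 + 0·4 = 0

y = (A:1, B:-1, C:0, D:0, E:1, F:1, G:0)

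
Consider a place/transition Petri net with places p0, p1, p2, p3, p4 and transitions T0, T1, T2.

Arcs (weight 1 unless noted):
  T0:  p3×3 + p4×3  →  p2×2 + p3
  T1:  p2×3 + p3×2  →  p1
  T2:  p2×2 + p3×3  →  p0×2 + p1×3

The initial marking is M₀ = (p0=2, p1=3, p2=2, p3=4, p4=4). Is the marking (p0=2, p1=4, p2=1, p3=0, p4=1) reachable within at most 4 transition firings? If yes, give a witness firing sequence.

step 1: fire T0:  (p0=2, p1=3, p2=2, p3=4, p4=4) → (p0=2, p1=3, p2=4, p3=2, p4=1)
step 2: fire T1:  (p0=2, p1=3, p2=4, p3=2, p4=1) → (p0=2, p1=4, p2=1, p3=0, p4=1)

YES — reachable via ⟨T0, T1⟩ (2 firings)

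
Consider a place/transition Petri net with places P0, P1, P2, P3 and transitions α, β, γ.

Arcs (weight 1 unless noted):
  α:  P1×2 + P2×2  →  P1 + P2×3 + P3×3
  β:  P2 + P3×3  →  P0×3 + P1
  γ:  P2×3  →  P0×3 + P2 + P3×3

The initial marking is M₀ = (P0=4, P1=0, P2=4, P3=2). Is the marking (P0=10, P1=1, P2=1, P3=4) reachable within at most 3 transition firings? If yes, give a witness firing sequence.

depth 0: 1 marking
depth 1: 2 markings reached so far
depth 2: 3 markings reached so far
depth 3: 3 markings reached so far
(frontier empty at depth 3; search complete)
target is not among the 3 markings reachable within 3 steps

NO — not reachable within 3 firings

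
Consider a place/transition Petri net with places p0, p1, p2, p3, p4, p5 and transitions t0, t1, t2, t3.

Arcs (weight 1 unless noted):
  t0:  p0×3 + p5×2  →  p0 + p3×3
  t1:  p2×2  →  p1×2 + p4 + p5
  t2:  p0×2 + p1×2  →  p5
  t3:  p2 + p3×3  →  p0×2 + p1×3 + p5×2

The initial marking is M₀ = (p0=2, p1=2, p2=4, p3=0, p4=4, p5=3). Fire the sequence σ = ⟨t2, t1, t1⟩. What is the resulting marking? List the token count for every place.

(p0=0, p1=4, p2=0, p3=0, p4=6, p5=6)

step 1: fire t2:  (p0=2, p1=2, p2=4, p3=0, p4=4, p5=3) → (p0=0, p1=0, p2=4, p3=0, p4=4, p5=4)
step 2: fire t1:  (p0=0, p1=0, p2=4, p3=0, p4=4, p5=4) → (p0=0, p1=2, p2=2, p3=0, p4=5, p5=5)
step 3: fire t1:  (p0=0, p1=2, p2=2, p3=0, p4=5, p5=5) → (p0=0, p1=4, p2=0, p3=0, p4=6, p5=6)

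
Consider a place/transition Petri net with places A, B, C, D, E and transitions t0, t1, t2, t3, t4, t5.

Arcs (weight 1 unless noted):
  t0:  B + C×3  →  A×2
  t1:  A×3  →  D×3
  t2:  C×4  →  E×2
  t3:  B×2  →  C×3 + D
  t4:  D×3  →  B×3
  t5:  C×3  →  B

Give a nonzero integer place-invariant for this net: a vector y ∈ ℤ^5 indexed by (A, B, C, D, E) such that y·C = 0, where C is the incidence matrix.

y = (A:3, B:3, C:1, D:3, E:2)

Incidence matrix C (rows=places, cols=transitions):
       t0   t1   t2   t3   t4   t5
    A   2   -3    0    0    0    0
    B  -1    0    0   -2    3    1
    C  -3    0   -4    3    0   -3
    D   0    3    0    1   -3    0
    E   0    0    2    0    0    0

Candidate y = [3, 3, 1, 3, 2]; check y·C column-wise:
  col t0: 3·2 + 3·-1 + 1·-3 + 3·0 + 2·0 = 0
  col t1: 3·-3 + 3·0 + 1·0 + 3·3 + 2·0 = 0
  col t2: 3·0 + 3·0 + 1·-4 + 3·0 + 2·2 = 0
  col t3: 3·0 + 3·-2 + 1·3 + 3·1 + 2·0 = 0
  col t4: 3·0 + 3·3 + 1·0 + 3·-3 + 2·0 = 0
  col t5: 3·0 + 3·1 + 1·-3 + 3·0 + 2·0 = 0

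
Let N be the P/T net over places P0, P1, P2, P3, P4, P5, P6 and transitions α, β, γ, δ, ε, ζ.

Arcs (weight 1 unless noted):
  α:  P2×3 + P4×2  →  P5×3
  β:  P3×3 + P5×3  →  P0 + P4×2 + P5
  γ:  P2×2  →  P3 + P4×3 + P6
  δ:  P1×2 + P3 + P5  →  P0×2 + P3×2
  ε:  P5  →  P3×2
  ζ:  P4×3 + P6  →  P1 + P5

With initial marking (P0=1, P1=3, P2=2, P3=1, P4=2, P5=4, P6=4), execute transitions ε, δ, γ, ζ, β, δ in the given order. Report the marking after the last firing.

(P0=6, P1=0, P2=0, P3=3, P4=4, P5=0, P6=4)

step 1: fire ε:  (P0=1, P1=3, P2=2, P3=1, P4=2, P5=4, P6=4) → (P0=1, P1=3, P2=2, P3=3, P4=2, P5=3, P6=4)
step 2: fire δ:  (P0=1, P1=3, P2=2, P3=3, P4=2, P5=3, P6=4) → (P0=3, P1=1, P2=2, P3=4, P4=2, P5=2, P6=4)
step 3: fire γ:  (P0=3, P1=1, P2=2, P3=4, P4=2, P5=2, P6=4) → (P0=3, P1=1, P2=0, P3=5, P4=5, P5=2, P6=5)
step 4: fire ζ:  (P0=3, P1=1, P2=0, P3=5, P4=5, P5=2, P6=5) → (P0=3, P1=2, P2=0, P3=5, P4=2, P5=3, P6=4)
step 5: fire β:  (P0=3, P1=2, P2=0, P3=5, P4=2, P5=3, P6=4) → (P0=4, P1=2, P2=0, P3=2, P4=4, P5=1, P6=4)
step 6: fire δ:  (P0=4, P1=2, P2=0, P3=2, P4=4, P5=1, P6=4) → (P0=6, P1=0, P2=0, P3=3, P4=4, P5=0, P6=4)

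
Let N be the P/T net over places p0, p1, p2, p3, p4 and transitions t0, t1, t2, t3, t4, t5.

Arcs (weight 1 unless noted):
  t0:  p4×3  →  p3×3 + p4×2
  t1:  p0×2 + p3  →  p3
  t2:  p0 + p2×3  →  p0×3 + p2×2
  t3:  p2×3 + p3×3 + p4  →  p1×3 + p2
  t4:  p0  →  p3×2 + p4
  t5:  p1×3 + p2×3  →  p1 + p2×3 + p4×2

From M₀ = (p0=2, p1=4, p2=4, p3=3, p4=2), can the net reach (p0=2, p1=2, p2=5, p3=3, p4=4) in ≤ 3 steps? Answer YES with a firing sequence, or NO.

NO — not reachable within 3 firings

depth 0: 1 marking
depth 1: 6 markings reached so far
depth 2: 19 markings reached so far
depth 3: 42 markings reached so far
target is not among the 42 markings reachable within 3 steps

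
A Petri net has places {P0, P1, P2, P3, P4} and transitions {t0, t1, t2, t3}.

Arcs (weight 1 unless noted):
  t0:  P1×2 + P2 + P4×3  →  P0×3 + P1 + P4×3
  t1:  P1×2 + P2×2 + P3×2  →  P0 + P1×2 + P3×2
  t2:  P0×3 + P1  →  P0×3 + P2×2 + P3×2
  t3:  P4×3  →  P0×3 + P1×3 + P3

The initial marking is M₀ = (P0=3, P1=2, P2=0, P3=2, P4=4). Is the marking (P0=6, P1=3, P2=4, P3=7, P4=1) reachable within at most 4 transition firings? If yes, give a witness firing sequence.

YES — reachable via ⟨t2, t2, t3⟩ (3 firings)

step 1: fire t2:  (P0=3, P1=2, P2=0, P3=2, P4=4) → (P0=3, P1=1, P2=2, P3=4, P4=4)
step 2: fire t2:  (P0=3, P1=1, P2=2, P3=4, P4=4) → (P0=3, P1=0, P2=4, P3=6, P4=4)
step 3: fire t3:  (P0=3, P1=0, P2=4, P3=6, P4=4) → (P0=6, P1=3, P2=4, P3=7, P4=1)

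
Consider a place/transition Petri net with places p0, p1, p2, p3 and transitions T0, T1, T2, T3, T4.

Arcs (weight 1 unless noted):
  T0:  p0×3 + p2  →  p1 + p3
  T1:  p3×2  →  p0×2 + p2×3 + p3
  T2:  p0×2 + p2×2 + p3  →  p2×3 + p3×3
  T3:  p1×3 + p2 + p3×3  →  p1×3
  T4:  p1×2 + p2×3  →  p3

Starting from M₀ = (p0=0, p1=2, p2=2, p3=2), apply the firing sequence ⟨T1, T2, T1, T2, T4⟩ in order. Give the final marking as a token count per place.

(p0=0, p1=0, p2=7, p3=5)

step 1: fire T1:  (p0=0, p1=2, p2=2, p3=2) → (p0=2, p1=2, p2=5, p3=1)
step 2: fire T2:  (p0=2, p1=2, p2=5, p3=1) → (p0=0, p1=2, p2=6, p3=3)
step 3: fire T1:  (p0=0, p1=2, p2=6, p3=3) → (p0=2, p1=2, p2=9, p3=2)
step 4: fire T2:  (p0=2, p1=2, p2=9, p3=2) → (p0=0, p1=2, p2=10, p3=4)
step 5: fire T4:  (p0=0, p1=2, p2=10, p3=4) → (p0=0, p1=0, p2=7, p3=5)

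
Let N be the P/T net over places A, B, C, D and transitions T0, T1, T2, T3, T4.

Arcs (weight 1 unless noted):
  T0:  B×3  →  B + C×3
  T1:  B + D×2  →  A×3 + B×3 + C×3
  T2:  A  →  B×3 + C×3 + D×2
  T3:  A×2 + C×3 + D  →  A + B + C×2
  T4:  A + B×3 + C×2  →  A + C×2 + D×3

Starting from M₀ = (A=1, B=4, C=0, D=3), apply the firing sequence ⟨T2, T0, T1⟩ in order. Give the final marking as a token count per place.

step 1: fire T2:  (A=1, B=4, C=0, D=3) → (A=0, B=7, C=3, D=5)
step 2: fire T0:  (A=0, B=7, C=3, D=5) → (A=0, B=5, C=6, D=5)
step 3: fire T1:  (A=0, B=5, C=6, D=5) → (A=3, B=7, C=9, D=3)

(A=3, B=7, C=9, D=3)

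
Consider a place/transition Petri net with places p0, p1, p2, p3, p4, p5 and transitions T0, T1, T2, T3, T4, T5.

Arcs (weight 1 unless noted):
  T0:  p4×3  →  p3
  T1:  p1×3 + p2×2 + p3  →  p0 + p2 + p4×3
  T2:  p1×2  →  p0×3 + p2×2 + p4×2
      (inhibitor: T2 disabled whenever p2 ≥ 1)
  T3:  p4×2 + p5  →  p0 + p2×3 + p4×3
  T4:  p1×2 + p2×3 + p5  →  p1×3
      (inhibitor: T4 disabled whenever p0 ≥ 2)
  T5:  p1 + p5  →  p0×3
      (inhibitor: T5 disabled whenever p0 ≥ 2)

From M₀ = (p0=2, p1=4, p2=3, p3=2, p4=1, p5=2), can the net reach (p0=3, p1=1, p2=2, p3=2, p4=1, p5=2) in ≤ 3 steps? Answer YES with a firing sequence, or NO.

step 1: fire T1:  (p0=2, p1=4, p2=3, p3=2, p4=1, p5=2) → (p0=3, p1=1, p2=2, p3=1, p4=4, p5=2)
step 2: fire T0:  (p0=3, p1=1, p2=2, p3=1, p4=4, p5=2) → (p0=3, p1=1, p2=2, p3=2, p4=1, p5=2)

YES — reachable via ⟨T1, T0⟩ (2 firings)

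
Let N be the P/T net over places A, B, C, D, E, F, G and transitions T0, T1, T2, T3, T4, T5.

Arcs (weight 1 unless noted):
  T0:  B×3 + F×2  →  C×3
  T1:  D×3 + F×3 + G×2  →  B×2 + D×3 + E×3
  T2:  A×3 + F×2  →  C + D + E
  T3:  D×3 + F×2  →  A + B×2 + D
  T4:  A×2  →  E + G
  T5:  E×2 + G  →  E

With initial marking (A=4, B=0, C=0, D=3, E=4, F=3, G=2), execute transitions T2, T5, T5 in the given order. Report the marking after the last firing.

(A=1, B=0, C=1, D=4, E=3, F=1, G=0)

step 1: fire T2:  (A=4, B=0, C=0, D=3, E=4, F=3, G=2) → (A=1, B=0, C=1, D=4, E=5, F=1, G=2)
step 2: fire T5:  (A=1, B=0, C=1, D=4, E=5, F=1, G=2) → (A=1, B=0, C=1, D=4, E=4, F=1, G=1)
step 3: fire T5:  (A=1, B=0, C=1, D=4, E=4, F=1, G=1) → (A=1, B=0, C=1, D=4, E=3, F=1, G=0)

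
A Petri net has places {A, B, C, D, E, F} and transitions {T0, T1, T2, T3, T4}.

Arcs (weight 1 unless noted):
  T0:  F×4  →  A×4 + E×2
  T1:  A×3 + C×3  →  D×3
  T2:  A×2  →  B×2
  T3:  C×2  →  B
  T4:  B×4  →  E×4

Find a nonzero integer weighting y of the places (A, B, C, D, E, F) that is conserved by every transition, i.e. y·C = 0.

y = (A:2, B:2, C:1, D:3, E:2, F:3)

Incidence matrix C (rows=places, cols=transitions):
       T0   T1   T2   T3   T4
    A   4   -3   -2    0    0
    B   0    0    2    1   -4
    C   0   -3    0   -2    0
    D   0    3    0    0    0
    E   2    0    0    0    4
    F  -4    0    0    0    0

Candidate y = [2, 2, 1, 3, 2, 3]; check y·C column-wise:
  col T0: 2·4 + 2·0 + 1·0 + 3·0 + 2·2 + 3·-4 = 0
  col T1: 2·-3 + 2·0 + 1·-3 + 3·3 + 2·0 + 3·0 = 0
  col T2: 2·-2 + 2·2 + 1·0 + 3·0 + 2·0 + 3·0 = 0
  col T3: 2·0 + 2·1 + 1·-2 + 3·0 + 2·0 + 3·0 = 0
  col T4: 2·0 + 2·-4 + 1·0 + 3·0 + 2·4 + 3·0 = 0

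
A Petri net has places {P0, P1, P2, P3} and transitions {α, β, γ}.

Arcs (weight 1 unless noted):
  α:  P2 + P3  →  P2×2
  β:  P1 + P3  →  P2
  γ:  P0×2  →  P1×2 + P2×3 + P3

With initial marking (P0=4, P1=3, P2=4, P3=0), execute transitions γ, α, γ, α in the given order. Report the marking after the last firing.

step 1: fire γ:  (P0=4, P1=3, P2=4, P3=0) → (P0=2, P1=5, P2=7, P3=1)
step 2: fire α:  (P0=2, P1=5, P2=7, P3=1) → (P0=2, P1=5, P2=8, P3=0)
step 3: fire γ:  (P0=2, P1=5, P2=8, P3=0) → (P0=0, P1=7, P2=11, P3=1)
step 4: fire α:  (P0=0, P1=7, P2=11, P3=1) → (P0=0, P1=7, P2=12, P3=0)

(P0=0, P1=7, P2=12, P3=0)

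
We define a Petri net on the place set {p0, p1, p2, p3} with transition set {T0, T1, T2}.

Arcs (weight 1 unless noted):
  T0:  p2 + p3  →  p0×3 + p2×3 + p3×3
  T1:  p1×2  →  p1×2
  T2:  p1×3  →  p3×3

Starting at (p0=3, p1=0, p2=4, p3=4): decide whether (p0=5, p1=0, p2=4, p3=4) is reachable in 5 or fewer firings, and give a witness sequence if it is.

depth 0: 1 marking
depth 1: 2 markings reached so far
depth 2: 3 markings reached so far
depth 3: 4 markings reached so far
depth 4: 5 markings reached so far
depth 5: 6 markings reached so far
target is not among the 6 markings reachable within 5 steps

NO — not reachable within 5 firings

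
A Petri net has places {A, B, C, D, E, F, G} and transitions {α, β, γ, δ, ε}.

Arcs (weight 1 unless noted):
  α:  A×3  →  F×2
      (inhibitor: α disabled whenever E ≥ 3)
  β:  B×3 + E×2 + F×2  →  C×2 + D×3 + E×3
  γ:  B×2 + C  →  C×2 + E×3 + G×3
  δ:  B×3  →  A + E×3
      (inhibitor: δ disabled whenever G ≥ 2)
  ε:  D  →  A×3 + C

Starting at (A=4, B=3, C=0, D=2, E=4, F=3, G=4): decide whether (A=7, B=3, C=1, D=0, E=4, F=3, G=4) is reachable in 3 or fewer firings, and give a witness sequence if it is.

depth 0: 1 marking
depth 1: 3 markings reached so far
depth 2: 6 markings reached so far
depth 3: 8 markings reached so far
target is not among the 8 markings reachable within 3 steps

NO — not reachable within 3 firings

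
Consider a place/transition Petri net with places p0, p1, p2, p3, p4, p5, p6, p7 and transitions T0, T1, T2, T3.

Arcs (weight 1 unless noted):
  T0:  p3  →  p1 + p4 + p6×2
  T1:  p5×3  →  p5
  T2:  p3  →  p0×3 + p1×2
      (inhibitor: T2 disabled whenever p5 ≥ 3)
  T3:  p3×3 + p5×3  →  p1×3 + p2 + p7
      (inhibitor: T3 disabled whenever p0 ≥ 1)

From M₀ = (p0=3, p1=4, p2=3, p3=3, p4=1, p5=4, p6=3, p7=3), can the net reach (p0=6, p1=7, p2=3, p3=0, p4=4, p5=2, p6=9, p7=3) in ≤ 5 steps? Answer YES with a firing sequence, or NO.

depth 0: 1 marking
depth 1: 3 markings reached so far
depth 2: 6 markings reached so far
depth 3: 10 markings reached so far
depth 4: 14 markings reached so far
depth 5: 14 markings reached so far
(frontier empty at depth 5; search complete)
target is not among the 14 markings reachable within 5 steps

NO — not reachable within 5 firings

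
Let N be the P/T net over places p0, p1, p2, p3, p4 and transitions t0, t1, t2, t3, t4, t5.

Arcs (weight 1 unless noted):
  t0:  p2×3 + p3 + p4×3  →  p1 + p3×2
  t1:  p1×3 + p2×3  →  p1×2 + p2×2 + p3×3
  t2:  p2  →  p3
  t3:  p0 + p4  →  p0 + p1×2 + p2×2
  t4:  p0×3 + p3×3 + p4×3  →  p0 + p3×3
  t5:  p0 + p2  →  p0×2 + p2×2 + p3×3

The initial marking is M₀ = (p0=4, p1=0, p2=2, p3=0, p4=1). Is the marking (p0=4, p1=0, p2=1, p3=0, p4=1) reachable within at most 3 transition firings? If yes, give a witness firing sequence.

depth 0: 1 marking
depth 1: 4 markings reached so far
depth 2: 9 markings reached so far
depth 3: 15 markings reached so far
target is not among the 15 markings reachable within 3 steps

NO — not reachable within 3 firings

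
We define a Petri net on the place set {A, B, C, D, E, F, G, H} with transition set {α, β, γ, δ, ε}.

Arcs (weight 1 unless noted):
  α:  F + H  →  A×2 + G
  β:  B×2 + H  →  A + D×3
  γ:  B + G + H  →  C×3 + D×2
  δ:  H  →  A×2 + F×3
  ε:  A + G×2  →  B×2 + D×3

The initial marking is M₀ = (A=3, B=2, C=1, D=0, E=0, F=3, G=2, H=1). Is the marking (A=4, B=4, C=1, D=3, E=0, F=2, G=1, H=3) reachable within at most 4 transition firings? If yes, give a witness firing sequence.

depth 0: 1 marking
depth 1: 6 markings reached so far
depth 2: 9 markings reached so far
depth 3: 9 markings reached so far
(frontier empty at depth 3; search complete)
target is not among the 9 markings reachable within 4 steps

NO — not reachable within 4 firings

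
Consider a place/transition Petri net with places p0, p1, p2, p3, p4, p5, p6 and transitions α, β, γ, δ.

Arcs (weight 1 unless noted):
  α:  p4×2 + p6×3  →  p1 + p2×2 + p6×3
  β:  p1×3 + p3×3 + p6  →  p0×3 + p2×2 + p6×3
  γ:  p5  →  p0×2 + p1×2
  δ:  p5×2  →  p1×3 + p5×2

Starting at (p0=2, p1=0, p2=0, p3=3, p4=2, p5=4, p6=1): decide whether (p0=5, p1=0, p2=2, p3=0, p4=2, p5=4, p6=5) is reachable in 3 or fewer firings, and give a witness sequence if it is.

NO — not reachable within 3 firings

depth 0: 1 marking
depth 1: 3 markings reached so far
depth 2: 7 markings reached so far
depth 3: 15 markings reached so far
target is not among the 15 markings reachable within 3 steps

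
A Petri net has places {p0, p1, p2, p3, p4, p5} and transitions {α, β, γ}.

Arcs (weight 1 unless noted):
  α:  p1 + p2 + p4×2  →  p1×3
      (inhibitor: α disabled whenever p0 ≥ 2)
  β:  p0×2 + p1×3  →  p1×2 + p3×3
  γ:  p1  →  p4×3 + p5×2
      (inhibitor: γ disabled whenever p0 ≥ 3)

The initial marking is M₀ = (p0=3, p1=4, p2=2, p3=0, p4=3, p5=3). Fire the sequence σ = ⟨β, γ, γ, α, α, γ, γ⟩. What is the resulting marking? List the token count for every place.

step 1: fire β:  (p0=3, p1=4, p2=2, p3=0, p4=3, p5=3) → (p0=1, p1=3, p2=2, p3=3, p4=3, p5=3)
step 2: fire γ:  (p0=1, p1=3, p2=2, p3=3, p4=3, p5=3) → (p0=1, p1=2, p2=2, p3=3, p4=6, p5=5)
step 3: fire γ:  (p0=1, p1=2, p2=2, p3=3, p4=6, p5=5) → (p0=1, p1=1, p2=2, p3=3, p4=9, p5=7)
step 4: fire α:  (p0=1, p1=1, p2=2, p3=3, p4=9, p5=7) → (p0=1, p1=3, p2=1, p3=3, p4=7, p5=7)
step 5: fire α:  (p0=1, p1=3, p2=1, p3=3, p4=7, p5=7) → (p0=1, p1=5, p2=0, p3=3, p4=5, p5=7)
step 6: fire γ:  (p0=1, p1=5, p2=0, p3=3, p4=5, p5=7) → (p0=1, p1=4, p2=0, p3=3, p4=8, p5=9)
step 7: fire γ:  (p0=1, p1=4, p2=0, p3=3, p4=8, p5=9) → (p0=1, p1=3, p2=0, p3=3, p4=11, p5=11)

(p0=1, p1=3, p2=0, p3=3, p4=11, p5=11)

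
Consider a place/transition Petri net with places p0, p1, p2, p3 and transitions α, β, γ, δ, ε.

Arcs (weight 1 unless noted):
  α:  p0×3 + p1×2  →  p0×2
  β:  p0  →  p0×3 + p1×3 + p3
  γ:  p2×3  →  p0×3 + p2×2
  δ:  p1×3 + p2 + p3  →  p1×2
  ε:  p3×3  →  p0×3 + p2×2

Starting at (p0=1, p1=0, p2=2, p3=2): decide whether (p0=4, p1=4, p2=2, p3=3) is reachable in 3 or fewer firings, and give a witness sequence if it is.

depth 0: 1 marking
depth 1: 2 markings reached so far
depth 2: 6 markings reached so far
depth 3: 13 markings reached so far
target is not among the 13 markings reachable within 3 steps

NO — not reachable within 3 firings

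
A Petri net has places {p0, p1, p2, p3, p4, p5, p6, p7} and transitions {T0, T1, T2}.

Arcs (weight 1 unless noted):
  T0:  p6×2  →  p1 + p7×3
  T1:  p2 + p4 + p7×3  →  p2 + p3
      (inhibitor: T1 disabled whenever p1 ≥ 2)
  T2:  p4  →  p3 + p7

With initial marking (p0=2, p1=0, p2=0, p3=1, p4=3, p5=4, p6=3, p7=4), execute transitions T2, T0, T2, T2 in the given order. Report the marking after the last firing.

(p0=2, p1=1, p2=0, p3=4, p4=0, p5=4, p6=1, p7=10)

step 1: fire T2:  (p0=2, p1=0, p2=0, p3=1, p4=3, p5=4, p6=3, p7=4) → (p0=2, p1=0, p2=0, p3=2, p4=2, p5=4, p6=3, p7=5)
step 2: fire T0:  (p0=2, p1=0, p2=0, p3=2, p4=2, p5=4, p6=3, p7=5) → (p0=2, p1=1, p2=0, p3=2, p4=2, p5=4, p6=1, p7=8)
step 3: fire T2:  (p0=2, p1=1, p2=0, p3=2, p4=2, p5=4, p6=1, p7=8) → (p0=2, p1=1, p2=0, p3=3, p4=1, p5=4, p6=1, p7=9)
step 4: fire T2:  (p0=2, p1=1, p2=0, p3=3, p4=1, p5=4, p6=1, p7=9) → (p0=2, p1=1, p2=0, p3=4, p4=0, p5=4, p6=1, p7=10)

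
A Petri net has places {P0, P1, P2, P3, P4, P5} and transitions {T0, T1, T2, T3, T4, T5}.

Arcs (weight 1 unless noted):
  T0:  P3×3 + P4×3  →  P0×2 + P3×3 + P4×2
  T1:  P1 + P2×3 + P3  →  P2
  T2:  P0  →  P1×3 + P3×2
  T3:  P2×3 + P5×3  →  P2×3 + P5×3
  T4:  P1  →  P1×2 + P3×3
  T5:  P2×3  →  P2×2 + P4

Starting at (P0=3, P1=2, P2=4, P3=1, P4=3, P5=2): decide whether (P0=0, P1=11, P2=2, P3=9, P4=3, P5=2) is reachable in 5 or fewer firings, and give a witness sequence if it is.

YES — reachable via ⟨T1, T2, T2, T2, T4⟩ (5 firings)

step 1: fire T1:  (P0=3, P1=2, P2=4, P3=1, P4=3, P5=2) → (P0=3, P1=1, P2=2, P3=0, P4=3, P5=2)
step 2: fire T2:  (P0=3, P1=1, P2=2, P3=0, P4=3, P5=2) → (P0=2, P1=4, P2=2, P3=2, P4=3, P5=2)
step 3: fire T2:  (P0=2, P1=4, P2=2, P3=2, P4=3, P5=2) → (P0=1, P1=7, P2=2, P3=4, P4=3, P5=2)
step 4: fire T2:  (P0=1, P1=7, P2=2, P3=4, P4=3, P5=2) → (P0=0, P1=10, P2=2, P3=6, P4=3, P5=2)
step 5: fire T4:  (P0=0, P1=10, P2=2, P3=6, P4=3, P5=2) → (P0=0, P1=11, P2=2, P3=9, P4=3, P5=2)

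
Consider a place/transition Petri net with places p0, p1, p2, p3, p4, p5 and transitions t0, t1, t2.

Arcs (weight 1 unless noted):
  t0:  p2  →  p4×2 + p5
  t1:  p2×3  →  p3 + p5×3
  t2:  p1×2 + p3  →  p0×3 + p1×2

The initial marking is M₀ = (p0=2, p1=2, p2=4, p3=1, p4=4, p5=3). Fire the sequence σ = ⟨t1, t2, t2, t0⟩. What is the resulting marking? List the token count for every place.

(p0=8, p1=2, p2=0, p3=0, p4=6, p5=7)

step 1: fire t1:  (p0=2, p1=2, p2=4, p3=1, p4=4, p5=3) → (p0=2, p1=2, p2=1, p3=2, p4=4, p5=6)
step 2: fire t2:  (p0=2, p1=2, p2=1, p3=2, p4=4, p5=6) → (p0=5, p1=2, p2=1, p3=1, p4=4, p5=6)
step 3: fire t2:  (p0=5, p1=2, p2=1, p3=1, p4=4, p5=6) → (p0=8, p1=2, p2=1, p3=0, p4=4, p5=6)
step 4: fire t0:  (p0=8, p1=2, p2=1, p3=0, p4=4, p5=6) → (p0=8, p1=2, p2=0, p3=0, p4=6, p5=7)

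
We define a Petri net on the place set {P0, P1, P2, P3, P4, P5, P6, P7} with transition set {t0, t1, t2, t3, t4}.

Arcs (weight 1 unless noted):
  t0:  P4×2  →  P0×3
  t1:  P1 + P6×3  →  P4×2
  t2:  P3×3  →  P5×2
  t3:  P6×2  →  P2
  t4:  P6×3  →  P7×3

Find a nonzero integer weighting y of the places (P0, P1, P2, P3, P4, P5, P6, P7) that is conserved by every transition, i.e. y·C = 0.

y = (P0:2, P1:6, P2:0, P3:0, P4:3, P5:0, P6:0, P7:0)

Incidence matrix C (rows=places, cols=transitions):
       t0   t1   t2   t3   t4
   P0   3    0    0    0    0
   P1   0   -1    0    0    0
   P2   0    0    0    1    0
   P3   0    0   -3    0    0
   P4  -2    2    0    0    0
   P5   0    0    2    0    0
   P6   0   -3    0   -2   -3
   P7   0    0    0    0    3

Candidate y = [2, 6, 0, 0, 3, 0, 0, 0]; check y·C column-wise:
  col t0: 2·3 + 6·0 + 3·-2 = 0
  col t1: 2·0 + 6·-1 + 3·2 + 0·-3 = 0
  col t2: 2·0 + 6·0 + 0·-3 + 3·0 + 0·2 = 0
  col t3: 2·0 + 6·0 + 0·1 + 3·0 + 0·-2 = 0
  col t4: 2·0 + 6·0 + 3·0 + 0·-3 + 0·3 = 0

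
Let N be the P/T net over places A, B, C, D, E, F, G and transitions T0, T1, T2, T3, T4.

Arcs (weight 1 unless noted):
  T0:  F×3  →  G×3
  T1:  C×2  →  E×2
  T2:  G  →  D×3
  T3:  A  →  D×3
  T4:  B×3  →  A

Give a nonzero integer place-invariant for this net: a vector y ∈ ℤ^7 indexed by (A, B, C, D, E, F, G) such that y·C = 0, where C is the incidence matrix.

Incidence matrix C (rows=places, cols=transitions):
       T0   T1   T2   T3   T4
    A   0    0    0   -1    1
    B   0    0    0    0   -3
    C   0   -2    0    0    0
    D   0    0    3    3    0
    E   0    2    0    0    0
    F  -3    0    0    0    0
    G   3    0   -1    0    0

Candidate y = [0, 0, 1, 0, 1, 0, 0]; check y·C column-wise:
  col T0: 1·0 + 1·0 + 0·-3 + 0·3 = 0
  col T1: 1·-2 + 1·2 = 0
  col T2: 1·0 + 0·3 + 1·0 + 0·-1 = 0
  col T3: 0·-1 + 1·0 + 0·3 + 1·0 = 0
  col T4: 0·1 + 0·-3 + 1·0 + 1·0 = 0

y = (A:0, B:0, C:1, D:0, E:1, F:0, G:0)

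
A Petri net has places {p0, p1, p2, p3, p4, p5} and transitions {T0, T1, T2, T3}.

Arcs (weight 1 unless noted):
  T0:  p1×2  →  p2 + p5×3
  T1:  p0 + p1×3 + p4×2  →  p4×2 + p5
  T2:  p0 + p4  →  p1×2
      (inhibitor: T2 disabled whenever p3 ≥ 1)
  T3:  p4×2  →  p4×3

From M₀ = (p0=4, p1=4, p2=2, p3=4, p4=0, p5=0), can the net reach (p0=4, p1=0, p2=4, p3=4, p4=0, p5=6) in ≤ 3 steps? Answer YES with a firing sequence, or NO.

step 1: fire T0:  (p0=4, p1=4, p2=2, p3=4, p4=0, p5=0) → (p0=4, p1=2, p2=3, p3=4, p4=0, p5=3)
step 2: fire T0:  (p0=4, p1=2, p2=3, p3=4, p4=0, p5=3) → (p0=4, p1=0, p2=4, p3=4, p4=0, p5=6)

YES — reachable via ⟨T0, T0⟩ (2 firings)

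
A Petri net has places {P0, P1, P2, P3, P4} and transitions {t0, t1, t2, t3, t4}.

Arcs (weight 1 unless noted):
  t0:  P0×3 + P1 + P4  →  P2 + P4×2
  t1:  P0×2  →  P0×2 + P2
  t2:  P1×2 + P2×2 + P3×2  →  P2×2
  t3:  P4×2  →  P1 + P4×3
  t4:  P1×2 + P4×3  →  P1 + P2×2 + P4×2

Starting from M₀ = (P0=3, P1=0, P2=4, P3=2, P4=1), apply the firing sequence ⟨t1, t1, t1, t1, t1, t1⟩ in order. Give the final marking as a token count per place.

(P0=3, P1=0, P2=10, P3=2, P4=1)

step 1: fire t1:  (P0=3, P1=0, P2=4, P3=2, P4=1) → (P0=3, P1=0, P2=5, P3=2, P4=1)
step 2: fire t1:  (P0=3, P1=0, P2=5, P3=2, P4=1) → (P0=3, P1=0, P2=6, P3=2, P4=1)
step 3: fire t1:  (P0=3, P1=0, P2=6, P3=2, P4=1) → (P0=3, P1=0, P2=7, P3=2, P4=1)
step 4: fire t1:  (P0=3, P1=0, P2=7, P3=2, P4=1) → (P0=3, P1=0, P2=8, P3=2, P4=1)
step 5: fire t1:  (P0=3, P1=0, P2=8, P3=2, P4=1) → (P0=3, P1=0, P2=9, P3=2, P4=1)
step 6: fire t1:  (P0=3, P1=0, P2=9, P3=2, P4=1) → (P0=3, P1=0, P2=10, P3=2, P4=1)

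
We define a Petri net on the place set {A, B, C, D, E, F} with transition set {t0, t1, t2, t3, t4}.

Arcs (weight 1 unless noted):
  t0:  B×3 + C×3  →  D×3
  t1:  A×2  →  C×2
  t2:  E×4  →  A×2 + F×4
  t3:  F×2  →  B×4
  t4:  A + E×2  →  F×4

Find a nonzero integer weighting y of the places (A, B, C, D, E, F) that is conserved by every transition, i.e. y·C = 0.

Incidence matrix C (rows=places, cols=transitions):
       t0   t1   t2   t3   t4
    A   0   -2    2    0   -1
    B  -3    0    0    4    0
    C  -3    2    0    0    0
    D   3    0    0    0    0
    E   0    0   -4    0   -2
    F   0    0    4   -2    4

Candidate y = [2, 1, 2, 3, 3, 2]; check y·C column-wise:
  col t0: 2·0 + 1·-3 + 2·-3 + 3·3 + 3·0 + 2·0 = 0
  col t1: 2·-2 + 1·0 + 2·2 + 3·0 + 3·0 + 2·0 = 0
  col t2: 2·2 + 1·0 + 2·0 + 3·0 + 3·-4 + 2·4 = 0
  col t3: 2·0 + 1·4 + 2·0 + 3·0 + 3·0 + 2·-2 = 0
  col t4: 2·-1 + 1·0 + 2·0 + 3·0 + 3·-2 + 2·4 = 0

y = (A:2, B:1, C:2, D:3, E:3, F:2)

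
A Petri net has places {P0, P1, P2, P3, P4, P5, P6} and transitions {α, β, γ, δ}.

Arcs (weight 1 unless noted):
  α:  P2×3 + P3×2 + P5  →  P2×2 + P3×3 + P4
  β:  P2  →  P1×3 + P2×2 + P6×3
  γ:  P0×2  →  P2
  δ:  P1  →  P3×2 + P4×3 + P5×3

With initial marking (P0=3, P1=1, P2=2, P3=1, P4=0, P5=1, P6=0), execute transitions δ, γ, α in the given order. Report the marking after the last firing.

step 1: fire δ:  (P0=3, P1=1, P2=2, P3=1, P4=0, P5=1, P6=0) → (P0=3, P1=0, P2=2, P3=3, P4=3, P5=4, P6=0)
step 2: fire γ:  (P0=3, P1=0, P2=2, P3=3, P4=3, P5=4, P6=0) → (P0=1, P1=0, P2=3, P3=3, P4=3, P5=4, P6=0)
step 3: fire α:  (P0=1, P1=0, P2=3, P3=3, P4=3, P5=4, P6=0) → (P0=1, P1=0, P2=2, P3=4, P4=4, P5=3, P6=0)

(P0=1, P1=0, P2=2, P3=4, P4=4, P5=3, P6=0)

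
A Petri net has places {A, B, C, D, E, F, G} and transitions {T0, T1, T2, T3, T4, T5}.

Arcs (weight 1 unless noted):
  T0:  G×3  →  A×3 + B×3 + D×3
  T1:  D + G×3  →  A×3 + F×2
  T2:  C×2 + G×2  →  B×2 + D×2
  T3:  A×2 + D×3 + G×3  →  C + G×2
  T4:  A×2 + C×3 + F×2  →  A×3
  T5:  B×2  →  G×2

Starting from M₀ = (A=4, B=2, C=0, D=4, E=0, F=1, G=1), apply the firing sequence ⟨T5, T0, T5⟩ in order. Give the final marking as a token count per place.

(A=7, B=1, C=0, D=7, E=0, F=1, G=2)

step 1: fire T5:  (A=4, B=2, C=0, D=4, E=0, F=1, G=1) → (A=4, B=0, C=0, D=4, E=0, F=1, G=3)
step 2: fire T0:  (A=4, B=0, C=0, D=4, E=0, F=1, G=3) → (A=7, B=3, C=0, D=7, E=0, F=1, G=0)
step 3: fire T5:  (A=7, B=3, C=0, D=7, E=0, F=1, G=0) → (A=7, B=1, C=0, D=7, E=0, F=1, G=2)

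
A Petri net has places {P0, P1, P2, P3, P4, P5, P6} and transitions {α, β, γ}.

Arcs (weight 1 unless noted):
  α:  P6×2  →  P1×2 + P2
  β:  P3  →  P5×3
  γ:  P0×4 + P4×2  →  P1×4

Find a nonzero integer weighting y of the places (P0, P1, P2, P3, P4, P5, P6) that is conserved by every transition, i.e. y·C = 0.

Incidence matrix C (rows=places, cols=transitions):
        α    β    γ
   P0   0    0   -4
   P1   2    0    4
   P2   1    0    0
   P3   0   -1    0
   P4   0    0   -2
   P5   0    3    0
   P6  -2    0    0

Candidate y = [1, 1, -2, 0, 0, 0, 0]; check y·C column-wise:
  col α: 1·0 + 1·2 + -2·1 + 0·-2 = 0
  col β: 1·0 + 1·0 + -2·0 + 0·-1 + 0·3 = 0
  col γ: 1·-4 + 1·4 + -2·0 + 0·-2 = 0

y = (P0:1, P1:1, P2:-2, P3:0, P4:0, P5:0, P6:0)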